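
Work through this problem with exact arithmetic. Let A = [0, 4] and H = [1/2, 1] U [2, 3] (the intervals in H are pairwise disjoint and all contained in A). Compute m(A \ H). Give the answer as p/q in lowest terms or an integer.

The ambient interval has length m(A) = 4 - 0 = 4.
Since the holes are disjoint and sit inside A, by finite additivity
  m(H) = sum_i (b_i - a_i), and m(A \ H) = m(A) - m(H).
Computing the hole measures:
  m(H_1) = 1 - 1/2 = 1/2.
  m(H_2) = 3 - 2 = 1.
Summed: m(H) = 1/2 + 1 = 3/2.
So m(A \ H) = 4 - 3/2 = 5/2.

5/2


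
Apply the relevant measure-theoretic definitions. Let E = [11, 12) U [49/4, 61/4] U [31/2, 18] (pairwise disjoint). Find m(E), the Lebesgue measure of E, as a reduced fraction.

For pairwise disjoint intervals, m(union_i I_i) = sum_i m(I_i),
and m is invariant under swapping open/closed endpoints (single points have measure 0).
So m(E) = sum_i (b_i - a_i).
  I_1 has length 12 - 11 = 1.
  I_2 has length 61/4 - 49/4 = 3.
  I_3 has length 18 - 31/2 = 5/2.
Summing:
  m(E) = 1 + 3 + 5/2 = 13/2.

13/2


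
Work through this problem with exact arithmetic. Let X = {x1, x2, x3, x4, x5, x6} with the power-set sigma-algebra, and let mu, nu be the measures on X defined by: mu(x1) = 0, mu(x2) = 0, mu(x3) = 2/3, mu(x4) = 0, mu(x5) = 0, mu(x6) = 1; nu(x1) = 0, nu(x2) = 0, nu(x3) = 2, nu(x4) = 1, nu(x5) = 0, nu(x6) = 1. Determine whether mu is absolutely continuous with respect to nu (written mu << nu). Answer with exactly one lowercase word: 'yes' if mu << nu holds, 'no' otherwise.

mu << nu means: every nu-null measurable set is also mu-null; equivalently, for every atom x, if nu({x}) = 0 then mu({x}) = 0.
Checking each atom:
  x1: nu = 0, mu = 0 -> consistent with mu << nu.
  x2: nu = 0, mu = 0 -> consistent with mu << nu.
  x3: nu = 2 > 0 -> no constraint.
  x4: nu = 1 > 0 -> no constraint.
  x5: nu = 0, mu = 0 -> consistent with mu << nu.
  x6: nu = 1 > 0 -> no constraint.
No atom violates the condition. Therefore mu << nu.

yes


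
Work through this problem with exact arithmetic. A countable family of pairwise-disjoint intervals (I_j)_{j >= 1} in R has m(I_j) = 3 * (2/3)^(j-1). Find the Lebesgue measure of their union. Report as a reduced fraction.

By countable additivity of the Lebesgue measure on pairwise disjoint measurable sets,
  m(union_{j >= 1} I_j) = sum_{j >= 1} m(I_j) = sum_{j >= 1} a * r^(j-1),
  with a = 3 and r = 2/3.
Since 0 < r = 2/3 < 1, the geometric series converges:
  sum_{j >= 1} a * r^(j-1) = a / (1 - r).
  = 3 / (1 - 2/3)
  = 3 / (1/3)
  = 9.

9


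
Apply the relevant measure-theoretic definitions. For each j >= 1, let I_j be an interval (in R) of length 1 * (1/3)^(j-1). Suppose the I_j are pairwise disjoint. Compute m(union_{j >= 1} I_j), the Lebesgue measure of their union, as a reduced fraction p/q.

By countable additivity of the Lebesgue measure on pairwise disjoint measurable sets,
  m(union_{j >= 1} I_j) = sum_{j >= 1} m(I_j) = sum_{j >= 1} a * r^(j-1),
  with a = 1 and r = 1/3.
Since 0 < r = 1/3 < 1, the geometric series converges:
  sum_{j >= 1} a * r^(j-1) = a / (1 - r).
  = 1 / (1 - 1/3)
  = 1 / (2/3)
  = 3/2.

3/2


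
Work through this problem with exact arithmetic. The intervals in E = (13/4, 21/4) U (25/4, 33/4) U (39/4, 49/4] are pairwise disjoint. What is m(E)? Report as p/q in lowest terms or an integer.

For pairwise disjoint intervals, m(union_i I_i) = sum_i m(I_i),
and m is invariant under swapping open/closed endpoints (single points have measure 0).
So m(E) = sum_i (b_i - a_i).
  I_1 has length 21/4 - 13/4 = 2.
  I_2 has length 33/4 - 25/4 = 2.
  I_3 has length 49/4 - 39/4 = 5/2.
Summing:
  m(E) = 2 + 2 + 5/2 = 13/2.

13/2


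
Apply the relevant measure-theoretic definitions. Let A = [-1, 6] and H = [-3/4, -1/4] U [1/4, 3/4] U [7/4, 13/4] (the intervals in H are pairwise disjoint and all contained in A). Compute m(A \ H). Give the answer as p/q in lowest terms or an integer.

The ambient interval has length m(A) = 6 - (-1) = 7.
Since the holes are disjoint and sit inside A, by finite additivity
  m(H) = sum_i (b_i - a_i), and m(A \ H) = m(A) - m(H).
Computing the hole measures:
  m(H_1) = -1/4 - (-3/4) = 1/2.
  m(H_2) = 3/4 - 1/4 = 1/2.
  m(H_3) = 13/4 - 7/4 = 3/2.
Summed: m(H) = 1/2 + 1/2 + 3/2 = 5/2.
So m(A \ H) = 7 - 5/2 = 9/2.

9/2


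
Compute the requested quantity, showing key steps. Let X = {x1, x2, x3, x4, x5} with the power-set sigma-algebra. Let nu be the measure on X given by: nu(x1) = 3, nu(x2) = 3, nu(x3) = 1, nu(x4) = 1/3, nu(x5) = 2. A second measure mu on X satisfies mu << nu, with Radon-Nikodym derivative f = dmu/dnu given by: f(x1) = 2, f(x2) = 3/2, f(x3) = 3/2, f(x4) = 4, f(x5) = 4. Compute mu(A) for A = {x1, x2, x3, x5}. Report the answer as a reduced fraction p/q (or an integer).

By the defining property of the Radon-Nikodym derivative, for every measurable set A,
  mu(A) = integral_A f dnu.
Since nu is a discrete measure concentrated on the atoms of X, the integral over A reduces to the sum
  mu(A) = sum_{x in A} f(x) * nu({x}).
Computing each term:
  x1: f(x1) * nu(x1) = 2 * 3 = 6.
  x2: f(x2) * nu(x2) = 3/2 * 3 = 9/2.
  x3: f(x3) * nu(x3) = 3/2 * 1 = 3/2.
  x5: f(x5) * nu(x5) = 4 * 2 = 8.
Summing: mu(A) = 6 + 9/2 + 3/2 + 8 = 20.

20


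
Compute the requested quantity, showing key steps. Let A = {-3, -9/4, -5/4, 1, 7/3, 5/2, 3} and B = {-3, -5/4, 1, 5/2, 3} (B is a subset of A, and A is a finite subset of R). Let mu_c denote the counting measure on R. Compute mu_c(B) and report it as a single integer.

Counting measure assigns mu_c(E) = |E| (number of elements) when E is finite.
B has 5 element(s), so mu_c(B) = 5.

5


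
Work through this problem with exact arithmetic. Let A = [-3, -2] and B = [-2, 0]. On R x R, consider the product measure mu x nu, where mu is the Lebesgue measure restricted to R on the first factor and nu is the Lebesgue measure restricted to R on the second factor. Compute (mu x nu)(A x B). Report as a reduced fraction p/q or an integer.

For a measurable rectangle A x B, the product measure satisfies
  (mu x nu)(A x B) = mu(A) * nu(B).
  mu(A) = 1.
  nu(B) = 2.
  (mu x nu)(A x B) = 1 * 2 = 2.

2


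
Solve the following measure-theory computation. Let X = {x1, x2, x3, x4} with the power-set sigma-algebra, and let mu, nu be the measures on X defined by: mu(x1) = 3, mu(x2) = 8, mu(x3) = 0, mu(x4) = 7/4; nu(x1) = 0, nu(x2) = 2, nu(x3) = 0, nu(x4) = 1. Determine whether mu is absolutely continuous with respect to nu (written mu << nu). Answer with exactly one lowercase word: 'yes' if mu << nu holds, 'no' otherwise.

mu << nu means: every nu-null measurable set is also mu-null; equivalently, for every atom x, if nu({x}) = 0 then mu({x}) = 0.
Checking each atom:
  x1: nu = 0, mu = 3 > 0 -> violates mu << nu.
  x2: nu = 2 > 0 -> no constraint.
  x3: nu = 0, mu = 0 -> consistent with mu << nu.
  x4: nu = 1 > 0 -> no constraint.
The atom(s) x1 violate the condition (nu = 0 but mu > 0). Therefore mu is NOT absolutely continuous w.r.t. nu.

no


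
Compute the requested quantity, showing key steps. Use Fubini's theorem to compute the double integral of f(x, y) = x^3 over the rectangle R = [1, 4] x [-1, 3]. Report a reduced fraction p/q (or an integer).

f(x, y) is a tensor product of a function of x and a function of y, and both factors are bounded continuous (hence Lebesgue integrable) on the rectangle, so Fubini's theorem applies:
  integral_R f d(m x m) = (integral_a1^b1 x^3 dx) * (integral_a2^b2 1 dy).
Inner integral in x: integral_{1}^{4} x^3 dx = (4^4 - 1^4)/4
  = 255/4.
Inner integral in y: integral_{-1}^{3} 1 dy = (3^1 - (-1)^1)/1
  = 4.
Product: (255/4) * (4) = 255.

255


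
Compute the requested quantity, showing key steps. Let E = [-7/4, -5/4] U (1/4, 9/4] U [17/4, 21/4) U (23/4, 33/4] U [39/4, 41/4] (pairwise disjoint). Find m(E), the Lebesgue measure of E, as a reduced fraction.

For pairwise disjoint intervals, m(union_i I_i) = sum_i m(I_i),
and m is invariant under swapping open/closed endpoints (single points have measure 0).
So m(E) = sum_i (b_i - a_i).
  I_1 has length -5/4 - (-7/4) = 1/2.
  I_2 has length 9/4 - 1/4 = 2.
  I_3 has length 21/4 - 17/4 = 1.
  I_4 has length 33/4 - 23/4 = 5/2.
  I_5 has length 41/4 - 39/4 = 1/2.
Summing:
  m(E) = 1/2 + 2 + 1 + 5/2 + 1/2 = 13/2.

13/2


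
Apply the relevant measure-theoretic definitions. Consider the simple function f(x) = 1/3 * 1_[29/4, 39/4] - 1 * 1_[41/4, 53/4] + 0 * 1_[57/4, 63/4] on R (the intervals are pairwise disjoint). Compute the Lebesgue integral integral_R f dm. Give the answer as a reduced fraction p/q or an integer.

For a simple function f = sum_i c_i * 1_{A_i} with disjoint A_i,
  integral f dm = sum_i c_i * m(A_i).
Lengths of the A_i:
  m(A_1) = 39/4 - 29/4 = 5/2.
  m(A_2) = 53/4 - 41/4 = 3.
  m(A_3) = 63/4 - 57/4 = 3/2.
Contributions c_i * m(A_i):
  (1/3) * (5/2) = 5/6.
  (-1) * (3) = -3.
  (0) * (3/2) = 0.
Total: 5/6 - 3 + 0 = -13/6.

-13/6


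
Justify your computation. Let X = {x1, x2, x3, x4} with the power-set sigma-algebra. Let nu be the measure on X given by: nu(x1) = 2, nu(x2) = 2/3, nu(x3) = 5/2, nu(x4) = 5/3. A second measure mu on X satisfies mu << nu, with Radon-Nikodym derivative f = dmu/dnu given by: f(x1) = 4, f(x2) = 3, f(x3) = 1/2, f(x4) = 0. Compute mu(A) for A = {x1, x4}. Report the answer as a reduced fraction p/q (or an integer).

By the defining property of the Radon-Nikodym derivative, for every measurable set A,
  mu(A) = integral_A f dnu.
Since nu is a discrete measure concentrated on the atoms of X, the integral over A reduces to the sum
  mu(A) = sum_{x in A} f(x) * nu({x}).
Computing each term:
  x1: f(x1) * nu(x1) = 4 * 2 = 8.
  x4: f(x4) * nu(x4) = 0 * 5/3 = 0.
Summing: mu(A) = 8 + 0 = 8.

8


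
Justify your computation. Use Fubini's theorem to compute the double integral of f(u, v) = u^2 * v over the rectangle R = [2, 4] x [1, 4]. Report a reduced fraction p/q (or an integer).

f(u, v) is a tensor product of a function of u and a function of v, and both factors are bounded continuous (hence Lebesgue integrable) on the rectangle, so Fubini's theorem applies:
  integral_R f d(m x m) = (integral_a1^b1 u^2 du) * (integral_a2^b2 v dv).
Inner integral in u: integral_{2}^{4} u^2 du = (4^3 - 2^3)/3
  = 56/3.
Inner integral in v: integral_{1}^{4} v dv = (4^2 - 1^2)/2
  = 15/2.
Product: (56/3) * (15/2) = 140.

140


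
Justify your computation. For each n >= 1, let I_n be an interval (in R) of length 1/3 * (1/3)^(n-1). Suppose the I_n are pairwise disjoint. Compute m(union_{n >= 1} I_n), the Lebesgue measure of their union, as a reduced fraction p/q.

By countable additivity of the Lebesgue measure on pairwise disjoint measurable sets,
  m(union_{n >= 1} I_n) = sum_{n >= 1} m(I_n) = sum_{n >= 1} a * r^(n-1),
  with a = 1/3 and r = 1/3.
Since 0 < r = 1/3 < 1, the geometric series converges:
  sum_{n >= 1} a * r^(n-1) = a / (1 - r).
  = 1/3 / (1 - 1/3)
  = 1/3 / (2/3)
  = 1/2.

1/2


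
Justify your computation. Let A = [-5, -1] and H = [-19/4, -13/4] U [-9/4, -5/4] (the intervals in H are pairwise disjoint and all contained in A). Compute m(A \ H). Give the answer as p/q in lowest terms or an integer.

The ambient interval has length m(A) = -1 - (-5) = 4.
Since the holes are disjoint and sit inside A, by finite additivity
  m(H) = sum_i (b_i - a_i), and m(A \ H) = m(A) - m(H).
Computing the hole measures:
  m(H_1) = -13/4 - (-19/4) = 3/2.
  m(H_2) = -5/4 - (-9/4) = 1.
Summed: m(H) = 3/2 + 1 = 5/2.
So m(A \ H) = 4 - 5/2 = 3/2.

3/2


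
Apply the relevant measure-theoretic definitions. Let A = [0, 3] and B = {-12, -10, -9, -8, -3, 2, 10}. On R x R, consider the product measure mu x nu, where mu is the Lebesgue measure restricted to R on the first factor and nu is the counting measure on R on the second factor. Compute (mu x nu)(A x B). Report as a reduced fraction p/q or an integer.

For a measurable rectangle A x B, the product measure satisfies
  (mu x nu)(A x B) = mu(A) * nu(B).
  mu(A) = 3.
  nu(B) = 7.
  (mu x nu)(A x B) = 3 * 7 = 21.

21


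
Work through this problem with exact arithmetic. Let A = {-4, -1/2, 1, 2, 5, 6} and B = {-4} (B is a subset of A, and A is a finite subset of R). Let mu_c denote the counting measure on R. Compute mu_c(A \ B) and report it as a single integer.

Counting measure assigns mu_c(E) = |E| (number of elements) when E is finite. For B subset A, A \ B is the set of elements of A not in B, so |A \ B| = |A| - |B|.
|A| = 6, |B| = 1, so mu_c(A \ B) = 6 - 1 = 5.

5


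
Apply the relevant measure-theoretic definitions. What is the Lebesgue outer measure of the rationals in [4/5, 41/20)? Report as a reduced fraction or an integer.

Q cap [4/5, 41/20) is countable; list its elements as q_1, q_2, ... . Fix eps > 0 and cover the k-th point by an interval of length eps * 2^(-k). The cover has total length eps * sum_{k>=1} 2^(-k) = eps, so by definition of outer measure m*(Q cap [4/5, 41/20)) <= eps. Since eps was arbitrary and m* >= 0, the outer measure is 0.

0


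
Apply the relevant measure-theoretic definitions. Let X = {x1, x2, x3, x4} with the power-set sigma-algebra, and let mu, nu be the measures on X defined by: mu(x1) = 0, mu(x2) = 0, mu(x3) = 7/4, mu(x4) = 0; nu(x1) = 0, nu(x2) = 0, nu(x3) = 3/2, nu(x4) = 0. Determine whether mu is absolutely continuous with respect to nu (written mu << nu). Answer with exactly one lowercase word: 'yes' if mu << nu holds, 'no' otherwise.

mu << nu means: every nu-null measurable set is also mu-null; equivalently, for every atom x, if nu({x}) = 0 then mu({x}) = 0.
Checking each atom:
  x1: nu = 0, mu = 0 -> consistent with mu << nu.
  x2: nu = 0, mu = 0 -> consistent with mu << nu.
  x3: nu = 3/2 > 0 -> no constraint.
  x4: nu = 0, mu = 0 -> consistent with mu << nu.
No atom violates the condition. Therefore mu << nu.

yes


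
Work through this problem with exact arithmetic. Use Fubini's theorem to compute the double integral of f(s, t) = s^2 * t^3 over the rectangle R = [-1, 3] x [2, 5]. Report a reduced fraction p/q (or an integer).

f(s, t) is a tensor product of a function of s and a function of t, and both factors are bounded continuous (hence Lebesgue integrable) on the rectangle, so Fubini's theorem applies:
  integral_R f d(m x m) = (integral_a1^b1 s^2 ds) * (integral_a2^b2 t^3 dt).
Inner integral in s: integral_{-1}^{3} s^2 ds = (3^3 - (-1)^3)/3
  = 28/3.
Inner integral in t: integral_{2}^{5} t^3 dt = (5^4 - 2^4)/4
  = 609/4.
Product: (28/3) * (609/4) = 1421.

1421


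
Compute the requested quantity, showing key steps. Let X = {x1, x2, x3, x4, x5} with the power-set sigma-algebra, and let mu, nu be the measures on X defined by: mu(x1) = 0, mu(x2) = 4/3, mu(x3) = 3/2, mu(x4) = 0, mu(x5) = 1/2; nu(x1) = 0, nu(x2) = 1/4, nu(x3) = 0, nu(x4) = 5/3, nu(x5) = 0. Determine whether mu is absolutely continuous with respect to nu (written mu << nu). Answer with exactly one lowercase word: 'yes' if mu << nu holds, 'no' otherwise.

mu << nu means: every nu-null measurable set is also mu-null; equivalently, for every atom x, if nu({x}) = 0 then mu({x}) = 0.
Checking each atom:
  x1: nu = 0, mu = 0 -> consistent with mu << nu.
  x2: nu = 1/4 > 0 -> no constraint.
  x3: nu = 0, mu = 3/2 > 0 -> violates mu << nu.
  x4: nu = 5/3 > 0 -> no constraint.
  x5: nu = 0, mu = 1/2 > 0 -> violates mu << nu.
The atom(s) x3, x5 violate the condition (nu = 0 but mu > 0). Therefore mu is NOT absolutely continuous w.r.t. nu.

no


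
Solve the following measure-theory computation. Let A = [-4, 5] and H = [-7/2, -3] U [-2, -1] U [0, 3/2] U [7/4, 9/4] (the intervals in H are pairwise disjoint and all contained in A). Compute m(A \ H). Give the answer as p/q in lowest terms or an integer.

The ambient interval has length m(A) = 5 - (-4) = 9.
Since the holes are disjoint and sit inside A, by finite additivity
  m(H) = sum_i (b_i - a_i), and m(A \ H) = m(A) - m(H).
Computing the hole measures:
  m(H_1) = -3 - (-7/2) = 1/2.
  m(H_2) = -1 - (-2) = 1.
  m(H_3) = 3/2 - 0 = 3/2.
  m(H_4) = 9/4 - 7/4 = 1/2.
Summed: m(H) = 1/2 + 1 + 3/2 + 1/2 = 7/2.
So m(A \ H) = 9 - 7/2 = 11/2.

11/2


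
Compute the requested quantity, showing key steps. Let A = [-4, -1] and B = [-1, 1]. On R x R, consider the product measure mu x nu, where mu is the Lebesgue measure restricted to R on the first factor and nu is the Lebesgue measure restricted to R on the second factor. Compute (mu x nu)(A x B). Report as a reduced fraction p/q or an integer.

For a measurable rectangle A x B, the product measure satisfies
  (mu x nu)(A x B) = mu(A) * nu(B).
  mu(A) = 3.
  nu(B) = 2.
  (mu x nu)(A x B) = 3 * 2 = 6.

6


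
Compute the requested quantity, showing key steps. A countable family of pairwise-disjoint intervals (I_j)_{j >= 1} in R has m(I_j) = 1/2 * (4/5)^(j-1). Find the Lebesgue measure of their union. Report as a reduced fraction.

By countable additivity of the Lebesgue measure on pairwise disjoint measurable sets,
  m(union_{j >= 1} I_j) = sum_{j >= 1} m(I_j) = sum_{j >= 1} a * r^(j-1),
  with a = 1/2 and r = 4/5.
Since 0 < r = 4/5 < 1, the geometric series converges:
  sum_{j >= 1} a * r^(j-1) = a / (1 - r).
  = 1/2 / (1 - 4/5)
  = 1/2 / (1/5)
  = 5/2.

5/2


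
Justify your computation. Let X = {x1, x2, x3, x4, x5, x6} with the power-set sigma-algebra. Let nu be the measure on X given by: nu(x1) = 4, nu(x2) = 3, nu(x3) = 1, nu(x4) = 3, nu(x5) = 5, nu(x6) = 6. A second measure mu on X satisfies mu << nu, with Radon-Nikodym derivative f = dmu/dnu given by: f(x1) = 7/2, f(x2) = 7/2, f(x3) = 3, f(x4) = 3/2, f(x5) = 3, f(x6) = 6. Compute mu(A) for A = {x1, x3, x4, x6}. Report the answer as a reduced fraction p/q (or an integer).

By the defining property of the Radon-Nikodym derivative, for every measurable set A,
  mu(A) = integral_A f dnu.
Since nu is a discrete measure concentrated on the atoms of X, the integral over A reduces to the sum
  mu(A) = sum_{x in A} f(x) * nu({x}).
Computing each term:
  x1: f(x1) * nu(x1) = 7/2 * 4 = 14.
  x3: f(x3) * nu(x3) = 3 * 1 = 3.
  x4: f(x4) * nu(x4) = 3/2 * 3 = 9/2.
  x6: f(x6) * nu(x6) = 6 * 6 = 36.
Summing: mu(A) = 14 + 3 + 9/2 + 36 = 115/2.

115/2


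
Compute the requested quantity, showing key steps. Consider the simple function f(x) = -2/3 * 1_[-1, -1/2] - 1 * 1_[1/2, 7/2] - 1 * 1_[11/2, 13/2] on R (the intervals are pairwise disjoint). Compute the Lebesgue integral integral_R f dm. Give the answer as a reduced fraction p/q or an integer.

For a simple function f = sum_i c_i * 1_{A_i} with disjoint A_i,
  integral f dm = sum_i c_i * m(A_i).
Lengths of the A_i:
  m(A_1) = -1/2 - (-1) = 1/2.
  m(A_2) = 7/2 - 1/2 = 3.
  m(A_3) = 13/2 - 11/2 = 1.
Contributions c_i * m(A_i):
  (-2/3) * (1/2) = -1/3.
  (-1) * (3) = -3.
  (-1) * (1) = -1.
Total: -1/3 - 3 - 1 = -13/3.

-13/3


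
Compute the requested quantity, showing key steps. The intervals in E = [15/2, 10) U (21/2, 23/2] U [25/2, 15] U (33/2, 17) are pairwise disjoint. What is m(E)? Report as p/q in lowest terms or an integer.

For pairwise disjoint intervals, m(union_i I_i) = sum_i m(I_i),
and m is invariant under swapping open/closed endpoints (single points have measure 0).
So m(E) = sum_i (b_i - a_i).
  I_1 has length 10 - 15/2 = 5/2.
  I_2 has length 23/2 - 21/2 = 1.
  I_3 has length 15 - 25/2 = 5/2.
  I_4 has length 17 - 33/2 = 1/2.
Summing:
  m(E) = 5/2 + 1 + 5/2 + 1/2 = 13/2.

13/2


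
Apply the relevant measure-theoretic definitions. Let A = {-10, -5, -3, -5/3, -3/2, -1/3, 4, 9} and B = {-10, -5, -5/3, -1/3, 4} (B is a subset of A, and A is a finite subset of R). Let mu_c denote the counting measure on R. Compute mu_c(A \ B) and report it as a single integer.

Counting measure assigns mu_c(E) = |E| (number of elements) when E is finite. For B subset A, A \ B is the set of elements of A not in B, so |A \ B| = |A| - |B|.
|A| = 8, |B| = 5, so mu_c(A \ B) = 8 - 5 = 3.

3


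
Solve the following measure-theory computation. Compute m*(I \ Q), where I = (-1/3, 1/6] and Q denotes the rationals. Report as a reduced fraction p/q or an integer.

The interval I = (-1/3, 1/6] has m(I) = 1/6 - (-1/3) = 1/2 (endpoints are measure-zero, so open/closed/half-open agree). Write I = (I cap Q) u (I \ Q). The rationals in I are countable, so m*(I cap Q) = 0 (cover each rational by intervals whose total length is arbitrarily small). By countable subadditivity m*(I) <= m*(I cap Q) + m*(I \ Q), hence m*(I \ Q) >= m(I) = 1/2. The reverse inequality m*(I \ Q) <= m*(I) = 1/2 is trivial since (I \ Q) is a subset of I. Therefore m*(I \ Q) = 1/2.

1/2


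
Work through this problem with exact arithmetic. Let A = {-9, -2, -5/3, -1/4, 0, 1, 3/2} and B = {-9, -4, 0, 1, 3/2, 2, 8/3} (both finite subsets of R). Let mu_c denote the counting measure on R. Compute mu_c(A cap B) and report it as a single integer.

Counting measure on a finite set equals cardinality. mu_c(A cap B) = |A cap B| (elements appearing in both).
Enumerating the elements of A that also lie in B gives 4 element(s).
So mu_c(A cap B) = 4.

4


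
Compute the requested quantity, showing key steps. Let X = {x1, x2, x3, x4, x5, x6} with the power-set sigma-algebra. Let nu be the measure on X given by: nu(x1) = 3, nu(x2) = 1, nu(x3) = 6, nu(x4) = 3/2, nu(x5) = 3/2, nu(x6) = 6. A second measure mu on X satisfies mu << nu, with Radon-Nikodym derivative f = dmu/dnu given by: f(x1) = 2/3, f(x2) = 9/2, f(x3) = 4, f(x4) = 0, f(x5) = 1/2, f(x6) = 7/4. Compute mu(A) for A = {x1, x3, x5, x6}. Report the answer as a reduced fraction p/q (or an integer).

By the defining property of the Radon-Nikodym derivative, for every measurable set A,
  mu(A) = integral_A f dnu.
Since nu is a discrete measure concentrated on the atoms of X, the integral over A reduces to the sum
  mu(A) = sum_{x in A} f(x) * nu({x}).
Computing each term:
  x1: f(x1) * nu(x1) = 2/3 * 3 = 2.
  x3: f(x3) * nu(x3) = 4 * 6 = 24.
  x5: f(x5) * nu(x5) = 1/2 * 3/2 = 3/4.
  x6: f(x6) * nu(x6) = 7/4 * 6 = 21/2.
Summing: mu(A) = 2 + 24 + 3/4 + 21/2 = 149/4.

149/4


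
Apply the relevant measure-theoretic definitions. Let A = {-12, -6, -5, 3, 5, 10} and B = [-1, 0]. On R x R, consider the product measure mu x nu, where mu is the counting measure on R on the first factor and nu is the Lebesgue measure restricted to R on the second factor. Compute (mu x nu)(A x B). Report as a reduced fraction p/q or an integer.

For a measurable rectangle A x B, the product measure satisfies
  (mu x nu)(A x B) = mu(A) * nu(B).
  mu(A) = 6.
  nu(B) = 1.
  (mu x nu)(A x B) = 6 * 1 = 6.

6


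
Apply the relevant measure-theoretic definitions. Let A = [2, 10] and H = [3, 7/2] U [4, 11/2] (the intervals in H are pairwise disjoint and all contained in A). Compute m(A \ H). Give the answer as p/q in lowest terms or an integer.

The ambient interval has length m(A) = 10 - 2 = 8.
Since the holes are disjoint and sit inside A, by finite additivity
  m(H) = sum_i (b_i - a_i), and m(A \ H) = m(A) - m(H).
Computing the hole measures:
  m(H_1) = 7/2 - 3 = 1/2.
  m(H_2) = 11/2 - 4 = 3/2.
Summed: m(H) = 1/2 + 3/2 = 2.
So m(A \ H) = 8 - 2 = 6.

6


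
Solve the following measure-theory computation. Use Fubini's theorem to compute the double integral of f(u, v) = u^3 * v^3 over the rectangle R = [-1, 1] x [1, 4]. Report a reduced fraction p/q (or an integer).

f(u, v) is a tensor product of a function of u and a function of v, and both factors are bounded continuous (hence Lebesgue integrable) on the rectangle, so Fubini's theorem applies:
  integral_R f d(m x m) = (integral_a1^b1 u^3 du) * (integral_a2^b2 v^3 dv).
Inner integral in u: integral_{-1}^{1} u^3 du = (1^4 - (-1)^4)/4
  = 0.
Inner integral in v: integral_{1}^{4} v^3 dv = (4^4 - 1^4)/4
  = 255/4.
Product: (0) * (255/4) = 0.

0


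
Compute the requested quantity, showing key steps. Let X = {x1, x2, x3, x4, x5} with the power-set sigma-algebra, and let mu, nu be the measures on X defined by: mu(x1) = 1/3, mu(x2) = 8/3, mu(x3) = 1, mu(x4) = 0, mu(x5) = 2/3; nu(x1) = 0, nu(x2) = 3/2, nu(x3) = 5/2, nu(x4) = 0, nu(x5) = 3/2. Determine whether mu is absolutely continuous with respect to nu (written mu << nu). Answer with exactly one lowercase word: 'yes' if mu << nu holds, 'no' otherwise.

mu << nu means: every nu-null measurable set is also mu-null; equivalently, for every atom x, if nu({x}) = 0 then mu({x}) = 0.
Checking each atom:
  x1: nu = 0, mu = 1/3 > 0 -> violates mu << nu.
  x2: nu = 3/2 > 0 -> no constraint.
  x3: nu = 5/2 > 0 -> no constraint.
  x4: nu = 0, mu = 0 -> consistent with mu << nu.
  x5: nu = 3/2 > 0 -> no constraint.
The atom(s) x1 violate the condition (nu = 0 but mu > 0). Therefore mu is NOT absolutely continuous w.r.t. nu.

no


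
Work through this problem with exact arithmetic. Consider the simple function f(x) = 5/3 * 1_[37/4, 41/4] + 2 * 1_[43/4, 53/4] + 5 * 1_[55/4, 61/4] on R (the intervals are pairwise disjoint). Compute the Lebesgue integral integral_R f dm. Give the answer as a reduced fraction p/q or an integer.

For a simple function f = sum_i c_i * 1_{A_i} with disjoint A_i,
  integral f dm = sum_i c_i * m(A_i).
Lengths of the A_i:
  m(A_1) = 41/4 - 37/4 = 1.
  m(A_2) = 53/4 - 43/4 = 5/2.
  m(A_3) = 61/4 - 55/4 = 3/2.
Contributions c_i * m(A_i):
  (5/3) * (1) = 5/3.
  (2) * (5/2) = 5.
  (5) * (3/2) = 15/2.
Total: 5/3 + 5 + 15/2 = 85/6.

85/6


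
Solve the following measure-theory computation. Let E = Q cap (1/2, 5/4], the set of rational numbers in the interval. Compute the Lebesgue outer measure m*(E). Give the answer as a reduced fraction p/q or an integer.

E = Q cap (1/2, 5/4] is a subset of Q, which is countable. Enumerate Q = {q_1, q_2, ...}; for any eps > 0, cover q_k by the open interval (q_k - eps/2^(k+1), q_k + eps/2^(k+1)), of length eps/2^k. The total cover length is sum_{k>=1} eps/2^k = eps. Hence m*(E) <= m*(Q) <= eps for every eps > 0, and since outer measure is non-negative, m*(E) = 0.

0


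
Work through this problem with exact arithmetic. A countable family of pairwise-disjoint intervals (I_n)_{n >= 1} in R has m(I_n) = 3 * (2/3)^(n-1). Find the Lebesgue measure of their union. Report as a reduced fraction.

By countable additivity of the Lebesgue measure on pairwise disjoint measurable sets,
  m(union_{n >= 1} I_n) = sum_{n >= 1} m(I_n) = sum_{n >= 1} a * r^(n-1),
  with a = 3 and r = 2/3.
Since 0 < r = 2/3 < 1, the geometric series converges:
  sum_{n >= 1} a * r^(n-1) = a / (1 - r).
  = 3 / (1 - 2/3)
  = 3 / (1/3)
  = 9.

9


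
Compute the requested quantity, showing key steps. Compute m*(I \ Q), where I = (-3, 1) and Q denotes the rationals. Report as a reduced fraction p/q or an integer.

The interval I = (-3, 1) has m(I) = 1 - (-3) = 4 (endpoints are measure-zero, so open/closed/half-open agree). Write I = (I cap Q) u (I \ Q). The rationals in I are countable, so m*(I cap Q) = 0 (cover each rational by intervals whose total length is arbitrarily small). By countable subadditivity m*(I) <= m*(I cap Q) + m*(I \ Q), hence m*(I \ Q) >= m(I) = 4. The reverse inequality m*(I \ Q) <= m*(I) = 4 is trivial since (I \ Q) is a subset of I. Therefore m*(I \ Q) = 4.

4


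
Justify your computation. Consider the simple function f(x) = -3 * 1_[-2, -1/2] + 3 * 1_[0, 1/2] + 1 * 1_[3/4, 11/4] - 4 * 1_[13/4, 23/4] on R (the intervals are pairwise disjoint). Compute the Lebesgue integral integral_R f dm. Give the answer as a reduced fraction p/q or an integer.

For a simple function f = sum_i c_i * 1_{A_i} with disjoint A_i,
  integral f dm = sum_i c_i * m(A_i).
Lengths of the A_i:
  m(A_1) = -1/2 - (-2) = 3/2.
  m(A_2) = 1/2 - 0 = 1/2.
  m(A_3) = 11/4 - 3/4 = 2.
  m(A_4) = 23/4 - 13/4 = 5/2.
Contributions c_i * m(A_i):
  (-3) * (3/2) = -9/2.
  (3) * (1/2) = 3/2.
  (1) * (2) = 2.
  (-4) * (5/2) = -10.
Total: -9/2 + 3/2 + 2 - 10 = -11.

-11


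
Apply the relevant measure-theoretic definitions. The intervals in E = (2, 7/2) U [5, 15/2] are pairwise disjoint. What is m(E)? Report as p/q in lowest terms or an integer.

For pairwise disjoint intervals, m(union_i I_i) = sum_i m(I_i),
and m is invariant under swapping open/closed endpoints (single points have measure 0).
So m(E) = sum_i (b_i - a_i).
  I_1 has length 7/2 - 2 = 3/2.
  I_2 has length 15/2 - 5 = 5/2.
Summing:
  m(E) = 3/2 + 5/2 = 4.

4


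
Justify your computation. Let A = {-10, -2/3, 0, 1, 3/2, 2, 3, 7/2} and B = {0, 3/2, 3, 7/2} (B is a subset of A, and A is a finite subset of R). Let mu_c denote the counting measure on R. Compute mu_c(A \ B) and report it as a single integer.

Counting measure assigns mu_c(E) = |E| (number of elements) when E is finite. For B subset A, A \ B is the set of elements of A not in B, so |A \ B| = |A| - |B|.
|A| = 8, |B| = 4, so mu_c(A \ B) = 8 - 4 = 4.

4


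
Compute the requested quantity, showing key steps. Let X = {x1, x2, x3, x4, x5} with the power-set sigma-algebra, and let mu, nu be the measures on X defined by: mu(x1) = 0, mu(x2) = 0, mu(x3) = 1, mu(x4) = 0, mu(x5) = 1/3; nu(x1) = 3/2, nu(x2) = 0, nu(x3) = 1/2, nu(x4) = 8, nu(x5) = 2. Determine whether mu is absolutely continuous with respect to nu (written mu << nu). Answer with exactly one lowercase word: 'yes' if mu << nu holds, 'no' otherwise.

mu << nu means: every nu-null measurable set is also mu-null; equivalently, for every atom x, if nu({x}) = 0 then mu({x}) = 0.
Checking each atom:
  x1: nu = 3/2 > 0 -> no constraint.
  x2: nu = 0, mu = 0 -> consistent with mu << nu.
  x3: nu = 1/2 > 0 -> no constraint.
  x4: nu = 8 > 0 -> no constraint.
  x5: nu = 2 > 0 -> no constraint.
No atom violates the condition. Therefore mu << nu.

yes


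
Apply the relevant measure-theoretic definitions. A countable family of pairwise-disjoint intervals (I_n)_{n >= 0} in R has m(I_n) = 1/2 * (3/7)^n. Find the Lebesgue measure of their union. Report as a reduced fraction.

By countable additivity of the Lebesgue measure on pairwise disjoint measurable sets,
  m(union_{n >= 0} I_n) = sum_{n >= 0} m(I_n) = sum_{n >= 0} a * r^n,
  with a = 1/2 and r = 3/7.
Since 0 < r = 3/7 < 1, the geometric series converges:
  sum_{n >= 0} a * r^n = a / (1 - r).
  = 1/2 / (1 - 3/7)
  = 1/2 / (4/7)
  = 7/8.

7/8


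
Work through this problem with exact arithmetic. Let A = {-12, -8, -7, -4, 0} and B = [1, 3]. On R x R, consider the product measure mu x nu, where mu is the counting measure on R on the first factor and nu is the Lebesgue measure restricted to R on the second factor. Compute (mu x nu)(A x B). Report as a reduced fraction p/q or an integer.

For a measurable rectangle A x B, the product measure satisfies
  (mu x nu)(A x B) = mu(A) * nu(B).
  mu(A) = 5.
  nu(B) = 2.
  (mu x nu)(A x B) = 5 * 2 = 10.

10


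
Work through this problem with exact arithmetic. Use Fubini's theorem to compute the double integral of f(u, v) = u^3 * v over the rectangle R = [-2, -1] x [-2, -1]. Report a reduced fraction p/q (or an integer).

f(u, v) is a tensor product of a function of u and a function of v, and both factors are bounded continuous (hence Lebesgue integrable) on the rectangle, so Fubini's theorem applies:
  integral_R f d(m x m) = (integral_a1^b1 u^3 du) * (integral_a2^b2 v dv).
Inner integral in u: integral_{-2}^{-1} u^3 du = ((-1)^4 - (-2)^4)/4
  = -15/4.
Inner integral in v: integral_{-2}^{-1} v dv = ((-1)^2 - (-2)^2)/2
  = -3/2.
Product: (-15/4) * (-3/2) = 45/8.

45/8


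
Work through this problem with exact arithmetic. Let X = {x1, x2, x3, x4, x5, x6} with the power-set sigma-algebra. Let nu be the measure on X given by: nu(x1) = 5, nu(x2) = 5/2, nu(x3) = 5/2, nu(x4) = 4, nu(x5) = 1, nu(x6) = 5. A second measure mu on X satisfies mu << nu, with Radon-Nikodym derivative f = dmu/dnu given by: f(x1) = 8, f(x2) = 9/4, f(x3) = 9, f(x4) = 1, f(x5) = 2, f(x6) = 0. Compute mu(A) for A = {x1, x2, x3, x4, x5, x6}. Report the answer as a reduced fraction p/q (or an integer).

By the defining property of the Radon-Nikodym derivative, for every measurable set A,
  mu(A) = integral_A f dnu.
Since nu is a discrete measure concentrated on the atoms of X, the integral over A reduces to the sum
  mu(A) = sum_{x in A} f(x) * nu({x}).
Computing each term:
  x1: f(x1) * nu(x1) = 8 * 5 = 40.
  x2: f(x2) * nu(x2) = 9/4 * 5/2 = 45/8.
  x3: f(x3) * nu(x3) = 9 * 5/2 = 45/2.
  x4: f(x4) * nu(x4) = 1 * 4 = 4.
  x5: f(x5) * nu(x5) = 2 * 1 = 2.
  x6: f(x6) * nu(x6) = 0 * 5 = 0.
Summing: mu(A) = 40 + 45/8 + 45/2 + 4 + 2 + 0 = 593/8.

593/8


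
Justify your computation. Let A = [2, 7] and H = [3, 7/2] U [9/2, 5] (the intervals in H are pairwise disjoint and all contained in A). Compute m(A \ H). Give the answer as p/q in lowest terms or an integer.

The ambient interval has length m(A) = 7 - 2 = 5.
Since the holes are disjoint and sit inside A, by finite additivity
  m(H) = sum_i (b_i - a_i), and m(A \ H) = m(A) - m(H).
Computing the hole measures:
  m(H_1) = 7/2 - 3 = 1/2.
  m(H_2) = 5 - 9/2 = 1/2.
Summed: m(H) = 1/2 + 1/2 = 1.
So m(A \ H) = 5 - 1 = 4.

4


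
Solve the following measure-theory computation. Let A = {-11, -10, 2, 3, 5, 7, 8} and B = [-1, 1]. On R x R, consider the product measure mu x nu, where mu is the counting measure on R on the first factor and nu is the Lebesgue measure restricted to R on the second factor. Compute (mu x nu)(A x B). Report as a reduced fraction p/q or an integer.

For a measurable rectangle A x B, the product measure satisfies
  (mu x nu)(A x B) = mu(A) * nu(B).
  mu(A) = 7.
  nu(B) = 2.
  (mu x nu)(A x B) = 7 * 2 = 14.

14


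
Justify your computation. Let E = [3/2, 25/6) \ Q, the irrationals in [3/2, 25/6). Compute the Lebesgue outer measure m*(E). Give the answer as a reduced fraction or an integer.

The interval I = [3/2, 25/6) has m(I) = 25/6 - 3/2 = 8/3 (endpoints are measure-zero, so open/closed/half-open agree). Write I = (I cap Q) u (I \ Q). The rationals in I are countable, so m*(I cap Q) = 0 (cover each rational by intervals whose total length is arbitrarily small). By countable subadditivity m*(I) <= m*(I cap Q) + m*(I \ Q), hence m*(I \ Q) >= m(I) = 8/3. The reverse inequality m*(I \ Q) <= m*(I) = 8/3 is trivial since (I \ Q) is a subset of I. Therefore m*(I \ Q) = 8/3.

8/3


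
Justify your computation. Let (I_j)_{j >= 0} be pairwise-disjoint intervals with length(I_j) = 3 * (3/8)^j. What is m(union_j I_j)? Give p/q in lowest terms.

By countable additivity of the Lebesgue measure on pairwise disjoint measurable sets,
  m(union_{j >= 0} I_j) = sum_{j >= 0} m(I_j) = sum_{j >= 0} a * r^j,
  with a = 3 and r = 3/8.
Since 0 < r = 3/8 < 1, the geometric series converges:
  sum_{j >= 0} a * r^j = a / (1 - r).
  = 3 / (1 - 3/8)
  = 3 / (5/8)
  = 24/5.

24/5


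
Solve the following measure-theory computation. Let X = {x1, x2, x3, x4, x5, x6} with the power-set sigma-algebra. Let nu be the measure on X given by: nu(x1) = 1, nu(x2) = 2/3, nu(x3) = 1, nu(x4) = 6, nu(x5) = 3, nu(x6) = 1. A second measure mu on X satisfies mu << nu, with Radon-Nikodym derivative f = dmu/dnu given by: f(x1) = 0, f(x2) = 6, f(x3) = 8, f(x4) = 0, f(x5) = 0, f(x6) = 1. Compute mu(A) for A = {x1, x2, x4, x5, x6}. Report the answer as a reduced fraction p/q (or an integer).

By the defining property of the Radon-Nikodym derivative, for every measurable set A,
  mu(A) = integral_A f dnu.
Since nu is a discrete measure concentrated on the atoms of X, the integral over A reduces to the sum
  mu(A) = sum_{x in A} f(x) * nu({x}).
Computing each term:
  x1: f(x1) * nu(x1) = 0 * 1 = 0.
  x2: f(x2) * nu(x2) = 6 * 2/3 = 4.
  x4: f(x4) * nu(x4) = 0 * 6 = 0.
  x5: f(x5) * nu(x5) = 0 * 3 = 0.
  x6: f(x6) * nu(x6) = 1 * 1 = 1.
Summing: mu(A) = 0 + 4 + 0 + 0 + 1 = 5.

5


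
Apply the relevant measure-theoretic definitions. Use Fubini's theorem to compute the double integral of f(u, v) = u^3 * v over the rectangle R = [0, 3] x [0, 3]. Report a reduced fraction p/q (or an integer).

f(u, v) is a tensor product of a function of u and a function of v, and both factors are bounded continuous (hence Lebesgue integrable) on the rectangle, so Fubini's theorem applies:
  integral_R f d(m x m) = (integral_a1^b1 u^3 du) * (integral_a2^b2 v dv).
Inner integral in u: integral_{0}^{3} u^3 du = (3^4 - 0^4)/4
  = 81/4.
Inner integral in v: integral_{0}^{3} v dv = (3^2 - 0^2)/2
  = 9/2.
Product: (81/4) * (9/2) = 729/8.

729/8


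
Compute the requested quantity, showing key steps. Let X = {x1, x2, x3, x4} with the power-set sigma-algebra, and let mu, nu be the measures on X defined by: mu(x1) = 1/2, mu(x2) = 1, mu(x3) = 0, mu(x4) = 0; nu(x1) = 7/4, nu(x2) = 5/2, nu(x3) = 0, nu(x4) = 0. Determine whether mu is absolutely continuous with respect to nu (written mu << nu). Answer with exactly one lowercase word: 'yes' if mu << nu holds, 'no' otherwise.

mu << nu means: every nu-null measurable set is also mu-null; equivalently, for every atom x, if nu({x}) = 0 then mu({x}) = 0.
Checking each atom:
  x1: nu = 7/4 > 0 -> no constraint.
  x2: nu = 5/2 > 0 -> no constraint.
  x3: nu = 0, mu = 0 -> consistent with mu << nu.
  x4: nu = 0, mu = 0 -> consistent with mu << nu.
No atom violates the condition. Therefore mu << nu.

yes


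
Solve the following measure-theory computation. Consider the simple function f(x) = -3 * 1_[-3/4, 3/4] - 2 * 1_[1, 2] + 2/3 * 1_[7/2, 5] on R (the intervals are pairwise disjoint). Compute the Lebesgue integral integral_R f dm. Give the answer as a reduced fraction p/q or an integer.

For a simple function f = sum_i c_i * 1_{A_i} with disjoint A_i,
  integral f dm = sum_i c_i * m(A_i).
Lengths of the A_i:
  m(A_1) = 3/4 - (-3/4) = 3/2.
  m(A_2) = 2 - 1 = 1.
  m(A_3) = 5 - 7/2 = 3/2.
Contributions c_i * m(A_i):
  (-3) * (3/2) = -9/2.
  (-2) * (1) = -2.
  (2/3) * (3/2) = 1.
Total: -9/2 - 2 + 1 = -11/2.

-11/2


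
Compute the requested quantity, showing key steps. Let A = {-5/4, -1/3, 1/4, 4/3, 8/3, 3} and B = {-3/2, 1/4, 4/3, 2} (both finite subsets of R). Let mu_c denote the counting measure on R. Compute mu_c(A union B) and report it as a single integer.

Counting measure on a finite set equals cardinality. By inclusion-exclusion, |A union B| = |A| + |B| - |A cap B|.
|A| = 6, |B| = 4, |A cap B| = 2.
So mu_c(A union B) = 6 + 4 - 2 = 8.

8


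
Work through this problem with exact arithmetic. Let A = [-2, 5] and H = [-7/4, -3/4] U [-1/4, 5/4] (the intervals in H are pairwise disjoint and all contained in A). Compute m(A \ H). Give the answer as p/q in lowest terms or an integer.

The ambient interval has length m(A) = 5 - (-2) = 7.
Since the holes are disjoint and sit inside A, by finite additivity
  m(H) = sum_i (b_i - a_i), and m(A \ H) = m(A) - m(H).
Computing the hole measures:
  m(H_1) = -3/4 - (-7/4) = 1.
  m(H_2) = 5/4 - (-1/4) = 3/2.
Summed: m(H) = 1 + 3/2 = 5/2.
So m(A \ H) = 7 - 5/2 = 9/2.

9/2


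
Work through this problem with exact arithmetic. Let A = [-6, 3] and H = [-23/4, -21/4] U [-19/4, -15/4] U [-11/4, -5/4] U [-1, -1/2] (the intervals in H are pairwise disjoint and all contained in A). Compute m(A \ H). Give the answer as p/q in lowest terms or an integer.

The ambient interval has length m(A) = 3 - (-6) = 9.
Since the holes are disjoint and sit inside A, by finite additivity
  m(H) = sum_i (b_i - a_i), and m(A \ H) = m(A) - m(H).
Computing the hole measures:
  m(H_1) = -21/4 - (-23/4) = 1/2.
  m(H_2) = -15/4 - (-19/4) = 1.
  m(H_3) = -5/4 - (-11/4) = 3/2.
  m(H_4) = -1/2 - (-1) = 1/2.
Summed: m(H) = 1/2 + 1 + 3/2 + 1/2 = 7/2.
So m(A \ H) = 9 - 7/2 = 11/2.

11/2


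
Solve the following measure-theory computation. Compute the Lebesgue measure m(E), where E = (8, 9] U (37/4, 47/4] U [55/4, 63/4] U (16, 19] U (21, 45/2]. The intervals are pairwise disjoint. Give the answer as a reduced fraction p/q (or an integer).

For pairwise disjoint intervals, m(union_i I_i) = sum_i m(I_i),
and m is invariant under swapping open/closed endpoints (single points have measure 0).
So m(E) = sum_i (b_i - a_i).
  I_1 has length 9 - 8 = 1.
  I_2 has length 47/4 - 37/4 = 5/2.
  I_3 has length 63/4 - 55/4 = 2.
  I_4 has length 19 - 16 = 3.
  I_5 has length 45/2 - 21 = 3/2.
Summing:
  m(E) = 1 + 5/2 + 2 + 3 + 3/2 = 10.

10


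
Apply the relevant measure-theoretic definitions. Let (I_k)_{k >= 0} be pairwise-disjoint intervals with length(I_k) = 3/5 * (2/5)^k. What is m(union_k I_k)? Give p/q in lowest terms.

By countable additivity of the Lebesgue measure on pairwise disjoint measurable sets,
  m(union_{k >= 0} I_k) = sum_{k >= 0} m(I_k) = sum_{k >= 0} a * r^k,
  with a = 3/5 and r = 2/5.
Since 0 < r = 2/5 < 1, the geometric series converges:
  sum_{k >= 0} a * r^k = a / (1 - r).
  = 3/5 / (1 - 2/5)
  = 3/5 / (3/5)
  = 1.

1
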